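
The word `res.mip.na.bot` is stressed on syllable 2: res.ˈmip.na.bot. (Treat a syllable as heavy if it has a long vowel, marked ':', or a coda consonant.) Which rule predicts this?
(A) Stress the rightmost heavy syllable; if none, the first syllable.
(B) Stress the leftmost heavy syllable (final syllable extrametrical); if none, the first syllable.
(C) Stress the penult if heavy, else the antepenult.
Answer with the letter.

C

Rule A → syllable 4 (observed: 2).
Rule B → syllable 1 (observed: 2).
Rule C → syllable 2 ✓.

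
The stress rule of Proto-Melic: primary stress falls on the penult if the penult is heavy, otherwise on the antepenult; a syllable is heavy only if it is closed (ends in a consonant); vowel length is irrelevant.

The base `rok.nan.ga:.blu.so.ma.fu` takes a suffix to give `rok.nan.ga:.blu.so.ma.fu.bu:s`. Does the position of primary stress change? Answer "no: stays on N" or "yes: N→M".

yes: 5→6

Base `rok.nan.ga:.blu.so.ma.fu` (7 syllables):
  Weights: 5 so L, 6 ma L, 7 fu L.
  The penult (syllable 6, ma) is light, so stress falls on the antepenult (syllable 5, so).
  → primary stress on syllable 5.
Suffixed `rok.nan.ga:.blu.so.ma.fu.bu:s` (8 syllables):
  Weights: 6 ma L, 7 fu L, 8 bu:s H.
  The penult (syllable 7, fu) is light, so stress falls on the antepenult (syllable 6, ma).
  → primary stress on syllable 6.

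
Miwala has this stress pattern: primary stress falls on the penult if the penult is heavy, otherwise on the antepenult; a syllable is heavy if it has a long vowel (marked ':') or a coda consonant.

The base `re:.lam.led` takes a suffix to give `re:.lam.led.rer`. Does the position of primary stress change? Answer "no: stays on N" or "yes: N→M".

yes: 2→3

Base `re:.lam.led` (3 syllables):
  Weights: 1 re: H, 2 lam H, 3 led H.
  The penult (syllable 2, lam) is heavy, so it takes stress.
  → primary stress on syllable 2.
Suffixed `re:.lam.led.rer` (4 syllables):
  Weights: 2 lam H, 3 led H, 4 rer H.
  The penult (syllable 3, led) is heavy, so it takes stress.
  → primary stress on syllable 3.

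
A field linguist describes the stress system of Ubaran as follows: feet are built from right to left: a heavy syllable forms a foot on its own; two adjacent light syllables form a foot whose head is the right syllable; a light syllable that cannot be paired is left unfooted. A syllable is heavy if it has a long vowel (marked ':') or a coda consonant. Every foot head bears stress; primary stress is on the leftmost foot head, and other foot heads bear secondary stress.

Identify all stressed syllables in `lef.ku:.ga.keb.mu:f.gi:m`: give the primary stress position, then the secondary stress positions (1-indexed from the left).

primary 1, secondary 2, 4, 5, 6

Weights: 1 lef H, 2 ku: H, 3 ga L, 4 keb H, 5 mu:f H, 6 gi:m H.
Parse right to left (heavy = foot alone; LL = one foot; stranded L unfooted): (ˈlef) (ˈku:) ga (ˈkeb) (ˈmu:f) (ˈgi:m).
Foot heads: 1, 2, 4, 5, 6.
Primary stress on the leftmost head = syllable 1.
Secondary stress on 2, 4, 5, 6: ˈlef.ˌku:.ga.ˌkeb.ˌmu:f.ˌgi:m.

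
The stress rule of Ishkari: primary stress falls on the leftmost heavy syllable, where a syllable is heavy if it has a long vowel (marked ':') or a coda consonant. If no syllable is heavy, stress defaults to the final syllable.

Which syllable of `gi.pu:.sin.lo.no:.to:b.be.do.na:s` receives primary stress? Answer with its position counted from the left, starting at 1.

Weights: 1 gi L, 2 pu: H, 3 sin H, 4 lo L, 5 no: H, 6 to:b H, 7 be L, 8 do L, 9 na:s H.
Heavy syllables in the domain: 2, 3, 5, 6, 9. The leftmost is syllable 2 (pu:).
Primary stress: syllable 2 → gi.ˈpu:.sin.lo.no:.to:b.be.do.na:s.

2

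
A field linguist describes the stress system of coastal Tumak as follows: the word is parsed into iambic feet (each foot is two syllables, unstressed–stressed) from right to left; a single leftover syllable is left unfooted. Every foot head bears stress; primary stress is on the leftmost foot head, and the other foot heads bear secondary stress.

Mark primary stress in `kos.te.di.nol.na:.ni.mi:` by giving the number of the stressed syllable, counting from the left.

3

Parse right to left into iambic (σˈσ) feet: kos (te.ˈdi) (nol.ˈna:) (ni.ˈmi:). Syllable 1 is left unfooted.
Foot heads (stressed positions): 3, 5, 7.
End Rule Leftmost: primary stress on the leftmost head = syllable 3.
Primary stress: syllable 3 → kos.te.ˈdi.nol.na:.ni.mi:.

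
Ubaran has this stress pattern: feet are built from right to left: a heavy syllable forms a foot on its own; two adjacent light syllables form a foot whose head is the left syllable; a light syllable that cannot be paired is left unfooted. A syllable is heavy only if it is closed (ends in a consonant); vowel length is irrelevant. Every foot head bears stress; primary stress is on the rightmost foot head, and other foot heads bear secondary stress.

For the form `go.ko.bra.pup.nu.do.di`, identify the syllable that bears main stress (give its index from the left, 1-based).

Weights: 1 go L, 2 ko L, 3 bra L, 4 pup H, 5 nu L, 6 do L, 7 di L.
Parse right to left (heavy = foot alone; LL = one foot; stranded L unfooted): go (ˈko.bra) (ˈpup) nu (ˈdo.di).
Foot heads: 2, 4, 6.
Primary stress on the rightmost head = syllable 6.
Primary stress: syllable 6 → go.ko.bra.pup.nu.ˈdo.di.

6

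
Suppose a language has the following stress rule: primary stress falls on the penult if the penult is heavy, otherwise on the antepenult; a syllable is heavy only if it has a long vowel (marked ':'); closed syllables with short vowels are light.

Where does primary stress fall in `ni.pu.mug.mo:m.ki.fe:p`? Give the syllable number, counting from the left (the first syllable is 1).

4

Weights: 4 mo:m H, 5 ki L, 6 fe:p H.
The penult (syllable 5, ki) is light, so stress falls on the antepenult (syllable 4, mo:m).
Primary stress: syllable 4 → ni.pu.mug.ˈmo:m.ki.fe:p.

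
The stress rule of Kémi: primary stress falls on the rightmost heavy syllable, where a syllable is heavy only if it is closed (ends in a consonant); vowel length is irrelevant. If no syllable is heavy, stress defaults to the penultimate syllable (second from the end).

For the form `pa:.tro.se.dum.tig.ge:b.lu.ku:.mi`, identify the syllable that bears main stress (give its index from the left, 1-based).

6

Weights: 1 pa: L, 2 tro L, 3 se L, 4 dum H, 5 tig H, 6 ge:b H, 7 lu L, 8 ku: L, 9 mi L.
Heavy syllables in the domain: 4, 5, 6. The rightmost is syllable 6 (ge:b).
Primary stress: syllable 6 → pa:.tro.se.dum.tig.ˈge:b.lu.ku:.mi.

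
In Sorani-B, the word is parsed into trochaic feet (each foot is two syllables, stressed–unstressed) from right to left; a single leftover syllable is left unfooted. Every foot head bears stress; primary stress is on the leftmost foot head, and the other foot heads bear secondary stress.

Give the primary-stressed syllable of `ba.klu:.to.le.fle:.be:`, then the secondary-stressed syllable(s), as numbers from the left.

primary 1, secondary 3, 5

Parse right to left into trochaic (ˈσσ) feet: (ˈba.klu:) (ˈto.le) (ˈfle:.be:).
Foot heads (stressed positions): 1, 3, 5.
End Rule Leftmost: primary stress on the leftmost head = syllable 1.
Secondary stress on 3, 5: ˈba.klu:.ˌto.le.ˌfle:.be:.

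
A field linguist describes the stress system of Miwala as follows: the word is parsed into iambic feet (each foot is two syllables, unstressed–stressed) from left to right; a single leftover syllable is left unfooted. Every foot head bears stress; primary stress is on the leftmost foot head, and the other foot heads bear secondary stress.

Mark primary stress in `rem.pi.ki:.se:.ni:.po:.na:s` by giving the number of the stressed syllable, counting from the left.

2

Parse left to right into iambic (σˈσ) feet: (rem.ˈpi) (ki:.ˈse:) (ni:.ˈpo:) na:s. Syllable 7 is left unfooted.
Foot heads (stressed positions): 2, 4, 6.
End Rule Leftmost: primary stress on the leftmost head = syllable 2.
Primary stress: syllable 2 → rem.ˈpi.ki:.se:.ni:.po:.na:s.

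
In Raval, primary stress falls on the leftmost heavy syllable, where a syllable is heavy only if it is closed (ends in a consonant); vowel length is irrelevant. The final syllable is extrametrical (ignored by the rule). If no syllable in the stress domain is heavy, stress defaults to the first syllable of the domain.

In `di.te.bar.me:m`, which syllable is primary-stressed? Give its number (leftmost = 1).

The final syllable (4, me:m) is extrametrical; the stress domain is syllables 1–3.
Weights: 1 di L, 2 te L, 3 bar H.
Heavy syllables in the domain: 3. The leftmost is syllable 3 (bar).
Primary stress: syllable 3 → di.te.ˈbar.me:m.

3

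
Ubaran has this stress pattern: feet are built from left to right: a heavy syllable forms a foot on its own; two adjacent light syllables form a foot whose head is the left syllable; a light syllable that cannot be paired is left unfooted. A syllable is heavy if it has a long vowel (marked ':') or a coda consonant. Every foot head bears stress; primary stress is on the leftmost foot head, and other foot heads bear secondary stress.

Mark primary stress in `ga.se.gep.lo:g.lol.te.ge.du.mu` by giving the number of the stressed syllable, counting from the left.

1

Weights: 1 ga L, 2 se L, 3 gep H, 4 lo:g H, 5 lol H, 6 te L, 7 ge L, 8 du L, 9 mu L.
Parse left to right (heavy = foot alone; LL = one foot; stranded L unfooted): (ˈga.se) (ˈgep) (ˈlo:g) (ˈlol) (ˈte.ge) (ˈdu.mu).
Foot heads: 1, 3, 4, 5, 6, 8.
Primary stress on the leftmost head = syllable 1.
Primary stress: syllable 1 → ˈga.se.gep.lo:g.lol.te.ge.du.mu.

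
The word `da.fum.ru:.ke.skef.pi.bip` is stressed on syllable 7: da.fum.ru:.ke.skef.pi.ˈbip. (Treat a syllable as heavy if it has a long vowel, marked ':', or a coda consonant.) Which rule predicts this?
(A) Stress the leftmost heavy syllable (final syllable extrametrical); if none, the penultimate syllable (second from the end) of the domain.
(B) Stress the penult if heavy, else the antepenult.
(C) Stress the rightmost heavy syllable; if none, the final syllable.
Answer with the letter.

Rule A → syllable 2 (observed: 7).
Rule B → syllable 5 (observed: 7).
Rule C → syllable 7 ✓.

C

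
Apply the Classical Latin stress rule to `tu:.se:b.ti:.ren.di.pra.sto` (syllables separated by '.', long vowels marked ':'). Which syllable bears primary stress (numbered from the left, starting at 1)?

Classical Latin: stress the penult if heavy (long vowel or closed), else the antepenult.
Weights: 5 di L, 6 pra L, 7 sto L.
The penult (syllable 6, pra) is light, so stress falls on the antepenult (syllable 5, di).
Stress on syllable 5: tu:.se:b.ti:.ren.ˈdi.pra.sto.

5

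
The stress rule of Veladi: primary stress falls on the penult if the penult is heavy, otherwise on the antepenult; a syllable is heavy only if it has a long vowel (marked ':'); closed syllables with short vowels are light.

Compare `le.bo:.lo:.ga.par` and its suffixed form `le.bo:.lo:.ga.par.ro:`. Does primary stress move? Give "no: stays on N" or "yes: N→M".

yes: 3→4

Base `le.bo:.lo:.ga.par` (5 syllables):
  Weights: 3 lo: H, 4 ga L, 5 par L.
  The penult (syllable 4, ga) is light, so stress falls on the antepenult (syllable 3, lo:).
  → primary stress on syllable 3.
Suffixed `le.bo:.lo:.ga.par.ro:` (6 syllables):
  Weights: 4 ga L, 5 par L, 6 ro: H.
  The penult (syllable 5, par) is light, so stress falls on the antepenult (syllable 4, ga).
  → primary stress on syllable 4.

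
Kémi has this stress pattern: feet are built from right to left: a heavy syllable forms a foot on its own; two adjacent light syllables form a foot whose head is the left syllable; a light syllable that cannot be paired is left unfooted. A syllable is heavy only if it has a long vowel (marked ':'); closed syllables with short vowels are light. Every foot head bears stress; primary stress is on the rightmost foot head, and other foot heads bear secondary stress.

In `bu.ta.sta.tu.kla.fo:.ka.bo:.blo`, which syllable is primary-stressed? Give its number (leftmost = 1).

Weights: 1 bu L, 2 ta L, 3 sta L, 4 tu L, 5 kla L, 6 fo: H, 7 ka L, 8 bo: H, 9 blo L.
Parse right to left (heavy = foot alone; LL = one foot; stranded L unfooted): bu (ˈta.sta) (ˈtu.kla) (ˈfo:) ka (ˈbo:) blo.
Foot heads: 2, 4, 6, 8.
Primary stress on the rightmost head = syllable 8.
Primary stress: syllable 8 → bu.ta.sta.tu.kla.fo:.ka.ˈbo:.blo.

8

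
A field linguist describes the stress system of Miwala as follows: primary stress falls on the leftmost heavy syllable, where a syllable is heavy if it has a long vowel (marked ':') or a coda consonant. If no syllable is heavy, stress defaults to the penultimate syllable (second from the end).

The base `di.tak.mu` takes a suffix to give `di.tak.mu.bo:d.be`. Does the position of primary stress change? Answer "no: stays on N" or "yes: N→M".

Base `di.tak.mu` (3 syllables):
  Weights: 1 di L, 2 tak H, 3 mu L.
  Heavy syllables in the domain: 2. The leftmost is syllable 2 (tak).
  → primary stress on syllable 2.
Suffixed `di.tak.mu.bo:d.be` (5 syllables):
  Weights: 1 di L, 2 tak H, 3 mu L, 4 bo:d H, 5 be L.
  Heavy syllables in the domain: 2, 4. The leftmost is syllable 2 (tak).
  → primary stress on syllable 2.

no: stays on 2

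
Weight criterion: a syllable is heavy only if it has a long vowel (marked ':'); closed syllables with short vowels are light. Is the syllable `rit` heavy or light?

`rit`: short vowel, closed (coda /t/). Short vowel → light.

light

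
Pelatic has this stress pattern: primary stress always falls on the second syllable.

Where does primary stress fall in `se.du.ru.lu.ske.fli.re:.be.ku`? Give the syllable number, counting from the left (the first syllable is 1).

The word has 9 syllables; the second syllable is syllable 2 (du).
Primary stress: syllable 2 → se.ˈdu.ru.lu.ske.fli.re:.be.ku.

2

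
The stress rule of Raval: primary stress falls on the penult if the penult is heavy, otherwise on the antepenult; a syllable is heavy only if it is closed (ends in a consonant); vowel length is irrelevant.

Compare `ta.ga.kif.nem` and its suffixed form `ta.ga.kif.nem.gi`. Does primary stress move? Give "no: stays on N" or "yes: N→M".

yes: 3→4

Base `ta.ga.kif.nem` (4 syllables):
  Weights: 2 ga L, 3 kif H, 4 nem H.
  The penult (syllable 3, kif) is heavy, so it takes stress.
  → primary stress on syllable 3.
Suffixed `ta.ga.kif.nem.gi` (5 syllables):
  Weights: 3 kif H, 4 nem H, 5 gi L.
  The penult (syllable 4, nem) is heavy, so it takes stress.
  → primary stress on syllable 4.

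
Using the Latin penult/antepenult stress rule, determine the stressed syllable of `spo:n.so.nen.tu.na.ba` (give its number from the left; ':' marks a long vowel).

4

Classical Latin: stress the penult if heavy (long vowel or closed), else the antepenult.
Weights: 4 tu L, 5 na L, 6 ba L.
The penult (syllable 5, na) is light, so stress falls on the antepenult (syllable 4, tu).
Stress on syllable 4: spo:n.so.nen.ˈtu.na.ba.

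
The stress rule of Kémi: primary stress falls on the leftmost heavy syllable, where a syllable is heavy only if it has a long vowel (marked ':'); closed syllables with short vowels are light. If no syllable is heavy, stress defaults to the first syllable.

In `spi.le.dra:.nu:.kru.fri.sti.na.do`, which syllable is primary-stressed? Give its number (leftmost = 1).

3

Weights: 1 spi L, 2 le L, 3 dra: H, 4 nu: H, 5 kru L, 6 fri L, 7 sti L, 8 na L, 9 do L.
Heavy syllables in the domain: 3, 4. The leftmost is syllable 3 (dra:).
Primary stress: syllable 3 → spi.le.ˈdra:.nu:.kru.fri.sti.na.do.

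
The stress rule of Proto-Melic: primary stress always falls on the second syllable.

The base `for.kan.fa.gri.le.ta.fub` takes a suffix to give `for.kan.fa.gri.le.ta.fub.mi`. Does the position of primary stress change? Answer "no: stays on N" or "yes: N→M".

Base `for.kan.fa.gri.le.ta.fub` (7 syllables):
  The word has 7 syllables; the second syllable is syllable 2 (kan).
  → primary stress on syllable 2.
Suffixed `for.kan.fa.gri.le.ta.fub.mi` (8 syllables):
  The word has 8 syllables; the second syllable is syllable 2 (kan).
  → primary stress on syllable 2.

no: stays on 2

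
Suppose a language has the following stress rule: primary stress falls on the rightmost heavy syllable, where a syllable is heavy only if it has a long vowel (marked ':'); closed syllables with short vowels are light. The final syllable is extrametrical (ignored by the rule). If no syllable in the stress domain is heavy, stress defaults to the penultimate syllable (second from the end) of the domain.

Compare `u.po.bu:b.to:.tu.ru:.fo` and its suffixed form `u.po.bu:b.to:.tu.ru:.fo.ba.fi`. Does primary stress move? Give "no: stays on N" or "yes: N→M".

no: stays on 6

Base `u.po.bu:b.to:.tu.ru:.fo` (7 syllables):
  The final syllable (7, fo) is extrametrical; the stress domain is syllables 1–6.
  Weights: 1 u L, 2 po L, 3 bu:b H, 4 to: H, 5 tu L, 6 ru: H.
  Heavy syllables in the domain: 3, 4, 6. The rightmost is syllable 6 (ru:).
  → primary stress on syllable 6.
Suffixed `u.po.bu:b.to:.tu.ru:.fo.ba.fi` (9 syllables):
  The final syllable (9, fi) is extrametrical; the stress domain is syllables 1–8.
  Weights: 1 u L, 2 po L, 3 bu:b H, 4 to: H, 5 tu L, 6 ru: H, 7 fo L, 8 ba L.
  Heavy syllables in the domain: 3, 4, 6. The rightmost is syllable 6 (ru:).
  → primary stress on syllable 6.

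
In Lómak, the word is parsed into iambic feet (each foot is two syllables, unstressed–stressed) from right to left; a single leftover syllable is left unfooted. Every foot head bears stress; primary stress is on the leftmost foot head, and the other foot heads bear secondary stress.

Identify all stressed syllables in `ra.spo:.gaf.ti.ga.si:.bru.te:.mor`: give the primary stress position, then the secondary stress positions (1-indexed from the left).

primary 3, secondary 5, 7, 9

Parse right to left into iambic (σˈσ) feet: ra (spo:.ˈgaf) (ti.ˈga) (si:.ˈbru) (te:.ˈmor). Syllable 1 is left unfooted.
Foot heads (stressed positions): 3, 5, 7, 9.
End Rule Leftmost: primary stress on the leftmost head = syllable 3.
Secondary stress on 5, 7, 9: ra.spo:.ˈgaf.ti.ˌga.si:.ˌbru.te:.ˌmor.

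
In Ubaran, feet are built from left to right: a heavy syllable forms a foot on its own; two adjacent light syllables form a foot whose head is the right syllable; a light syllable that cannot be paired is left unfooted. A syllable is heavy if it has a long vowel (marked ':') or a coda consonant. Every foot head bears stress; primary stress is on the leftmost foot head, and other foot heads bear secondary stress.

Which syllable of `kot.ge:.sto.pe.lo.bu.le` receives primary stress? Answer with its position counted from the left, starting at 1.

1

Weights: 1 kot H, 2 ge: H, 3 sto L, 4 pe L, 5 lo L, 6 bu L, 7 le L.
Parse left to right (heavy = foot alone; LL = one foot; stranded L unfooted): (ˈkot) (ˈge:) (sto.ˈpe) (lo.ˈbu) le.
Foot heads: 1, 2, 4, 6.
Primary stress on the leftmost head = syllable 1.
Primary stress: syllable 1 → ˈkot.ge:.sto.pe.lo.bu.le.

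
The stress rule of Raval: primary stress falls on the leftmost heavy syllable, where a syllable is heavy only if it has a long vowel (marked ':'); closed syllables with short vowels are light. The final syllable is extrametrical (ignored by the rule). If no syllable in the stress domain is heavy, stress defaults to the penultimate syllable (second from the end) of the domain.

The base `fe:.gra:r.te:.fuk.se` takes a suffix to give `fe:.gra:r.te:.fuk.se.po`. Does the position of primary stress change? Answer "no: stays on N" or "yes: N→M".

no: stays on 1

Base `fe:.gra:r.te:.fuk.se` (5 syllables):
  The final syllable (5, se) is extrametrical; the stress domain is syllables 1–4.
  Weights: 1 fe: H, 2 gra:r H, 3 te: H, 4 fuk L.
  Heavy syllables in the domain: 1, 2, 3. The leftmost is syllable 1 (fe:).
  → primary stress on syllable 1.
Suffixed `fe:.gra:r.te:.fuk.se.po` (6 syllables):
  The final syllable (6, po) is extrametrical; the stress domain is syllables 1–5.
  Weights: 1 fe: H, 2 gra:r H, 3 te: H, 4 fuk L, 5 se L.
  Heavy syllables in the domain: 1, 2, 3. The leftmost is syllable 1 (fe:).
  → primary stress on syllable 1.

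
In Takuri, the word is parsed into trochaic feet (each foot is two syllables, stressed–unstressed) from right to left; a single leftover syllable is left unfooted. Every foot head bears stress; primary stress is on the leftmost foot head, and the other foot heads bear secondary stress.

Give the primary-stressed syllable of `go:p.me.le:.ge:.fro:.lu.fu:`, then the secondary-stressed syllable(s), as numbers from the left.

primary 2, secondary 4, 6

Parse right to left into trochaic (ˈσσ) feet: go:p (ˈme.le:) (ˈge:.fro:) (ˈlu.fu:). Syllable 1 is left unfooted.
Foot heads (stressed positions): 2, 4, 6.
End Rule Leftmost: primary stress on the leftmost head = syllable 2.
Secondary stress on 4, 6: go:p.ˈme.le:.ˌge:.fro:.ˌlu.fu:.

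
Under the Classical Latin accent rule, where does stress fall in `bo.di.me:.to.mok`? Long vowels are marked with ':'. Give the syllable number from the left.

Classical Latin: stress the penult if heavy (long vowel or closed), else the antepenult.
Weights: 3 me: H, 4 to L, 5 mok H.
The penult (syllable 4, to) is light, so stress falls on the antepenult (syllable 3, me:).
Stress on syllable 3: bo.di.ˈme:.to.mok.

3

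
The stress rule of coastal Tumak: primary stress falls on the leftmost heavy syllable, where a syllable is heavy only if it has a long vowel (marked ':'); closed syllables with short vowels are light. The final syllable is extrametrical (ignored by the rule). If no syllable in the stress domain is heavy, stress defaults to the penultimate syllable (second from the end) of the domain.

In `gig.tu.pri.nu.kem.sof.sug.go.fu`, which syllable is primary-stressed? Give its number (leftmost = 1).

7

The final syllable (9, fu) is extrametrical; the stress domain is syllables 1–8.
Weights: 1 gig L, 2 tu L, 3 pri L, 4 nu L, 5 kem L, 6 sof L, 7 sug L, 8 go L.
No heavy syllable in the domain; default to the penultimate syllable (second from the end) of the domain = syllable 7.
Primary stress: syllable 7 → gig.tu.pri.nu.kem.sof.ˈsug.go.fu.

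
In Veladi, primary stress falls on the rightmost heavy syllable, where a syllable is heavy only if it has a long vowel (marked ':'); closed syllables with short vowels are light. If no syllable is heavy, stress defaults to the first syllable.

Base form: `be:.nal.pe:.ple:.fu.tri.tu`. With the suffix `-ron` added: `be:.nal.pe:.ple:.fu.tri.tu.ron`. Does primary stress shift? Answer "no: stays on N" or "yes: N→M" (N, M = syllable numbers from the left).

Base `be:.nal.pe:.ple:.fu.tri.tu` (7 syllables):
  Weights: 1 be: H, 2 nal L, 3 pe: H, 4 ple: H, 5 fu L, 6 tri L, 7 tu L.
  Heavy syllables in the domain: 1, 3, 4. The rightmost is syllable 4 (ple:).
  → primary stress on syllable 4.
Suffixed `be:.nal.pe:.ple:.fu.tri.tu.ron` (8 syllables):
  Weights: 1 be: H, 2 nal L, 3 pe: H, 4 ple: H, 5 fu L, 6 tri L, 7 tu L, 8 ron L.
  Heavy syllables in the domain: 1, 3, 4. The rightmost is syllable 4 (ple:).
  → primary stress on syllable 4.

no: stays on 4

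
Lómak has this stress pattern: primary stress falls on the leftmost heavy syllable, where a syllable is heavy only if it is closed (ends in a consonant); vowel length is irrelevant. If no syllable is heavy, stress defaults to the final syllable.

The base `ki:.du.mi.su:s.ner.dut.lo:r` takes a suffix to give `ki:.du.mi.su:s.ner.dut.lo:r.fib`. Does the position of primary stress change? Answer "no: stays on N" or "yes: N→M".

Base `ki:.du.mi.su:s.ner.dut.lo:r` (7 syllables):
  Weights: 1 ki: L, 2 du L, 3 mi L, 4 su:s H, 5 ner H, 6 dut H, 7 lo:r H.
  Heavy syllables in the domain: 4, 5, 6, 7. The leftmost is syllable 4 (su:s).
  → primary stress on syllable 4.
Suffixed `ki:.du.mi.su:s.ner.dut.lo:r.fib` (8 syllables):
  Weights: 1 ki: L, 2 du L, 3 mi L, 4 su:s H, 5 ner H, 6 dut H, 7 lo:r H, 8 fib H.
  Heavy syllables in the domain: 4, 5, 6, 7, 8. The leftmost is syllable 4 (su:s).
  → primary stress on syllable 4.

no: stays on 4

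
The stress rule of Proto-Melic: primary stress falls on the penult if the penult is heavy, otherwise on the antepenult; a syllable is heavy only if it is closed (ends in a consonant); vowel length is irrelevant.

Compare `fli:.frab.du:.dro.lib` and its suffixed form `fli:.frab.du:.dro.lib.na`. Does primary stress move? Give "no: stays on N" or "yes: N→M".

yes: 3→5

Base `fli:.frab.du:.dro.lib` (5 syllables):
  Weights: 3 du: L, 4 dro L, 5 lib H.
  The penult (syllable 4, dro) is light, so stress falls on the antepenult (syllable 3, du:).
  → primary stress on syllable 3.
Suffixed `fli:.frab.du:.dro.lib.na` (6 syllables):
  Weights: 4 dro L, 5 lib H, 6 na L.
  The penult (syllable 5, lib) is heavy, so it takes stress.
  → primary stress on syllable 5.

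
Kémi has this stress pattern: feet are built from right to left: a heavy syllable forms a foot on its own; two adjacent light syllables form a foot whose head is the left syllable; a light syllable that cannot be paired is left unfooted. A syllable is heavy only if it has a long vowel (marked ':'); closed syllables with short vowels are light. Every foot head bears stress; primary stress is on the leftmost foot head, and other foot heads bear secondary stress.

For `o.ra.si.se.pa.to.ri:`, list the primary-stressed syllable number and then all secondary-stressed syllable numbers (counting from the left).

primary 1, secondary 3, 5, 7

Weights: 1 o L, 2 ra L, 3 si L, 4 se L, 5 pa L, 6 to L, 7 ri: H.
Parse right to left (heavy = foot alone; LL = one foot; stranded L unfooted): (ˈo.ra) (ˈsi.se) (ˈpa.to) (ˈri:).
Foot heads: 1, 3, 5, 7.
Primary stress on the leftmost head = syllable 1.
Secondary stress on 3, 5, 7: ˈo.ra.ˌsi.se.ˌpa.to.ˌri:.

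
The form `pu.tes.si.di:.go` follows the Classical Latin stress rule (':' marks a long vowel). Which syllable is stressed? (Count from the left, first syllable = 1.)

4

Classical Latin: stress the penult if heavy (long vowel or closed), else the antepenult.
Weights: 3 si L, 4 di: H, 5 go L.
The penult (syllable 4, di:) is heavy, so it takes stress.
Stress on syllable 4: pu.tes.si.ˈdi:.go.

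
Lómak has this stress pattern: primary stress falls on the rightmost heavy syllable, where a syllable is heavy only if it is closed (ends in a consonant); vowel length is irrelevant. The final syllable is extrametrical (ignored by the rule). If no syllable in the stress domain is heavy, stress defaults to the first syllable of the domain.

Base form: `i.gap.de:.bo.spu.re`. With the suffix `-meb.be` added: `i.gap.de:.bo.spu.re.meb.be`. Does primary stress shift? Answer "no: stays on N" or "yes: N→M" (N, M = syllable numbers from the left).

yes: 2→7

Base `i.gap.de:.bo.spu.re` (6 syllables):
  The final syllable (6, re) is extrametrical; the stress domain is syllables 1–5.
  Weights: 1 i L, 2 gap H, 3 de: L, 4 bo L, 5 spu L.
  Heavy syllables in the domain: 2. The rightmost is syllable 2 (gap).
  → primary stress on syllable 2.
Suffixed `i.gap.de:.bo.spu.re.meb.be` (8 syllables):
  The final syllable (8, be) is extrametrical; the stress domain is syllables 1–7.
  Weights: 1 i L, 2 gap H, 3 de: L, 4 bo L, 5 spu L, 6 re L, 7 meb H.
  Heavy syllables in the domain: 2, 7. The rightmost is syllable 7 (meb).
  → primary stress on syllable 7.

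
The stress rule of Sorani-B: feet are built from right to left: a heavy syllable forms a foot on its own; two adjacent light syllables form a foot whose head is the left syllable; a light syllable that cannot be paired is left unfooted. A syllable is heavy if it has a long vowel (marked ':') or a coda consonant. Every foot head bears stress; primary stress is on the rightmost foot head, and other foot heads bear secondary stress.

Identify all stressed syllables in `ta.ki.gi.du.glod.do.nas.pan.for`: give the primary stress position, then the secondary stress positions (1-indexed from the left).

primary 9, secondary 1, 3, 5, 7, 8

Weights: 1 ta L, 2 ki L, 3 gi L, 4 du L, 5 glod H, 6 do L, 7 nas H, 8 pan H, 9 for H.
Parse right to left (heavy = foot alone; LL = one foot; stranded L unfooted): (ˈta.ki) (ˈgi.du) (ˈglod) do (ˈnas) (ˈpan) (ˈfor).
Foot heads: 1, 3, 5, 7, 8, 9.
Primary stress on the rightmost head = syllable 9.
Secondary stress on 1, 3, 5, 7, 8: ˌta.ki.ˌgi.du.ˌglod.do.ˌnas.ˌpan.ˈfor.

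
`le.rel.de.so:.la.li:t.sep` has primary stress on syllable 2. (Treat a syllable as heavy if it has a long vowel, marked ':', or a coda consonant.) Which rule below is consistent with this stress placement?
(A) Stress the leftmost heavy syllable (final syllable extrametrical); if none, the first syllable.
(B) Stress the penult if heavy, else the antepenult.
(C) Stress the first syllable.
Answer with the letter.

A

Rule A → syllable 2 ✓.
Rule B → syllable 6 (observed: 2).
Rule C → syllable 1 (observed: 2).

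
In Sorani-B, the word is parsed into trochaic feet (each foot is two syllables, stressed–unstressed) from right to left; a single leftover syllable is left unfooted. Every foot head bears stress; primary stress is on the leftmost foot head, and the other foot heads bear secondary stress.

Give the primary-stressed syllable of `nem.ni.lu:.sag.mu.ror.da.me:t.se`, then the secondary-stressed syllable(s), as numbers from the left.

primary 2, secondary 4, 6, 8

Parse right to left into trochaic (ˈσσ) feet: nem (ˈni.lu:) (ˈsag.mu) (ˈror.da) (ˈme:t.se). Syllable 1 is left unfooted.
Foot heads (stressed positions): 2, 4, 6, 8.
End Rule Leftmost: primary stress on the leftmost head = syllable 2.
Secondary stress on 4, 6, 8: nem.ˈni.lu:.ˌsag.mu.ˌror.da.ˌme:t.se.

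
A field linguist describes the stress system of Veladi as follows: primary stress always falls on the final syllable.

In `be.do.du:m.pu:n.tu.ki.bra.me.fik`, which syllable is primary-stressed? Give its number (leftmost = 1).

9

The word has 9 syllables; the final syllable is syllable 9 (fik).
Primary stress: syllable 9 → be.do.du:m.pu:n.tu.ki.bra.me.ˈfik.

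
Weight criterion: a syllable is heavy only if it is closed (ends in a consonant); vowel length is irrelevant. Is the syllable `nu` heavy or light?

light

`nu`: short vowel, open (no coda). Open (no coda) → light.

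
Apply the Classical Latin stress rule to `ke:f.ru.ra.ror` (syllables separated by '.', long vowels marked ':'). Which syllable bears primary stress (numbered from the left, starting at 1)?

2

Classical Latin: stress the penult if heavy (long vowel or closed), else the antepenult.
Weights: 2 ru L, 3 ra L, 4 ror H.
The penult (syllable 3, ra) is light, so stress falls on the antepenult (syllable 2, ru).
Stress on syllable 2: ke:f.ˈru.ra.ror.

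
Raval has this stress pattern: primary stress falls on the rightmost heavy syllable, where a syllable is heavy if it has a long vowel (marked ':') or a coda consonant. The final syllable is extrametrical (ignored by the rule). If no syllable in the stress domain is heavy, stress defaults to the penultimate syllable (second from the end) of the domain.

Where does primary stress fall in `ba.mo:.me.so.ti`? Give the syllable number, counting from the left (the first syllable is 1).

2

The final syllable (5, ti) is extrametrical; the stress domain is syllables 1–4.
Weights: 1 ba L, 2 mo: H, 3 me L, 4 so L.
Heavy syllables in the domain: 2. The rightmost is syllable 2 (mo:).
Primary stress: syllable 2 → ba.ˈmo:.me.so.ti.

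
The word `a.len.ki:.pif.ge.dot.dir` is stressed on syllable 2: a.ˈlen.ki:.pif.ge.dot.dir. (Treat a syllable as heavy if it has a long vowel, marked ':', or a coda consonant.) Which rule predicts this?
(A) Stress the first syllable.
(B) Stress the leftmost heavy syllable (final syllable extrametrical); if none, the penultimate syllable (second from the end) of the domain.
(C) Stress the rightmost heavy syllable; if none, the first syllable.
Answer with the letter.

Rule A → syllable 1 (observed: 2).
Rule B → syllable 2 ✓.
Rule C → syllable 7 (observed: 2).

B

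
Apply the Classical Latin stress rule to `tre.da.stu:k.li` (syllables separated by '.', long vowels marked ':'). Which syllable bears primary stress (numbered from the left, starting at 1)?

Classical Latin: stress the penult if heavy (long vowel or closed), else the antepenult.
Weights: 2 da L, 3 stu:k H, 4 li L.
The penult (syllable 3, stu:k) is heavy, so it takes stress.
Stress on syllable 3: tre.da.ˈstu:k.li.

3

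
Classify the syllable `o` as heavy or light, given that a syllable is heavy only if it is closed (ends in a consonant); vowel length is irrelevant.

`o`: short vowel, open (no coda). Open (no coda) → light.

light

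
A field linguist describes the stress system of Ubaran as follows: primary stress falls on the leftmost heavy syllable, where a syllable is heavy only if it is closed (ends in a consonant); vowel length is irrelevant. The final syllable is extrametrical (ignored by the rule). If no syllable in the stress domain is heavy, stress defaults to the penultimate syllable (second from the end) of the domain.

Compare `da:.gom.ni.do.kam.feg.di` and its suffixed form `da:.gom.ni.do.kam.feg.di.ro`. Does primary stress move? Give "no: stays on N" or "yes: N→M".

Base `da:.gom.ni.do.kam.feg.di` (7 syllables):
  The final syllable (7, di) is extrametrical; the stress domain is syllables 1–6.
  Weights: 1 da: L, 2 gom H, 3 ni L, 4 do L, 5 kam H, 6 feg H.
  Heavy syllables in the domain: 2, 5, 6. The leftmost is syllable 2 (gom).
  → primary stress on syllable 2.
Suffixed `da:.gom.ni.do.kam.feg.di.ro` (8 syllables):
  The final syllable (8, ro) is extrametrical; the stress domain is syllables 1–7.
  Weights: 1 da: L, 2 gom H, 3 ni L, 4 do L, 5 kam H, 6 feg H, 7 di L.
  Heavy syllables in the domain: 2, 5, 6. The leftmost is syllable 2 (gom).
  → primary stress on syllable 2.

no: stays on 2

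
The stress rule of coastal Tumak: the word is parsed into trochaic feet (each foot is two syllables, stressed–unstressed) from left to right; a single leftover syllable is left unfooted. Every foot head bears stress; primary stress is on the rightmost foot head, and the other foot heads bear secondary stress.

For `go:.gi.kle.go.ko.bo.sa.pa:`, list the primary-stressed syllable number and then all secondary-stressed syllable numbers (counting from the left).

primary 7, secondary 1, 3, 5

Parse left to right into trochaic (ˈσσ) feet: (ˈgo:.gi) (ˈkle.go) (ˈko.bo) (ˈsa.pa:).
Foot heads (stressed positions): 1, 3, 5, 7.
End Rule Rightmost: primary stress on the rightmost head = syllable 7.
Secondary stress on 1, 3, 5: ˌgo:.gi.ˌkle.go.ˌko.bo.ˈsa.pa:.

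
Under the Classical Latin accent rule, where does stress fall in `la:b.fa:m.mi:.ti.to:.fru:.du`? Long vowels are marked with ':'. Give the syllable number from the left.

Classical Latin: stress the penult if heavy (long vowel or closed), else the antepenult.
Weights: 5 to: H, 6 fru: H, 7 du L.
The penult (syllable 6, fru:) is heavy, so it takes stress.
Stress on syllable 6: la:b.fa:m.mi:.ti.to:.ˈfru:.du.

6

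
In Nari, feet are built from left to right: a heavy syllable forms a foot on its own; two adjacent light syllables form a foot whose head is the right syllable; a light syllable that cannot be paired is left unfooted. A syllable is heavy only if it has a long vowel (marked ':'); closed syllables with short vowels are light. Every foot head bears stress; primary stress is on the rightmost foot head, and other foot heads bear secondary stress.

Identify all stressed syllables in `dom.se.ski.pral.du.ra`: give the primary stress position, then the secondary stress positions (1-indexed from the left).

primary 6, secondary 2, 4

Weights: 1 dom L, 2 se L, 3 ski L, 4 pral L, 5 du L, 6 ra L.
Parse left to right (heavy = foot alone; LL = one foot; stranded L unfooted): (dom.ˈse) (ski.ˈpral) (du.ˈra).
Foot heads: 2, 4, 6.
Primary stress on the rightmost head = syllable 6.
Secondary stress on 2, 4: dom.ˌse.ski.ˌpral.du.ˈra.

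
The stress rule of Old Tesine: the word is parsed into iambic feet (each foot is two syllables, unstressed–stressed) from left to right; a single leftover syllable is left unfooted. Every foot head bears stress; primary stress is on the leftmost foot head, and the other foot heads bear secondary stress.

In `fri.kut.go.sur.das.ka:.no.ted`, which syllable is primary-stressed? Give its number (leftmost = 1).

Parse left to right into iambic (σˈσ) feet: (fri.ˈkut) (go.ˈsur) (das.ˈka:) (no.ˈted).
Foot heads (stressed positions): 2, 4, 6, 8.
End Rule Leftmost: primary stress on the leftmost head = syllable 2.
Primary stress: syllable 2 → fri.ˈkut.go.sur.das.ka:.no.ted.

2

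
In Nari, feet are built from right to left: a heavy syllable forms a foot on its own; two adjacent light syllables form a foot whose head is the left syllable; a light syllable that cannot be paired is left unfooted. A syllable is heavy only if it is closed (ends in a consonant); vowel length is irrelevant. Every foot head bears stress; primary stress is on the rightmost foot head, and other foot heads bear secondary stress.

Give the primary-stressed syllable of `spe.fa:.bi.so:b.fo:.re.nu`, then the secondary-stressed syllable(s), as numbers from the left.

primary 6, secondary 2, 4

Weights: 1 spe L, 2 fa: L, 3 bi L, 4 so:b H, 5 fo: L, 6 re L, 7 nu L.
Parse right to left (heavy = foot alone; LL = one foot; stranded L unfooted): spe (ˈfa:.bi) (ˈso:b) fo: (ˈre.nu).
Foot heads: 2, 4, 6.
Primary stress on the rightmost head = syllable 6.
Secondary stress on 2, 4: spe.ˌfa:.bi.ˌso:b.fo:.ˈre.nu.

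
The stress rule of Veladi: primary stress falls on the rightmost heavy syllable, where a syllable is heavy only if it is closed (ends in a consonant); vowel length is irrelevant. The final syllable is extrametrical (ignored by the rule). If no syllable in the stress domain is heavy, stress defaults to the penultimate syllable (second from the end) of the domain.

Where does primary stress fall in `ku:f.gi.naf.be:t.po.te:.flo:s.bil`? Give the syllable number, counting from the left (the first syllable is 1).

7

The final syllable (8, bil) is extrametrical; the stress domain is syllables 1–7.
Weights: 1 ku:f H, 2 gi L, 3 naf H, 4 be:t H, 5 po L, 6 te: L, 7 flo:s H.
Heavy syllables in the domain: 1, 3, 4, 7. The rightmost is syllable 7 (flo:s).
Primary stress: syllable 7 → ku:f.gi.naf.be:t.po.te:.ˈflo:s.bil.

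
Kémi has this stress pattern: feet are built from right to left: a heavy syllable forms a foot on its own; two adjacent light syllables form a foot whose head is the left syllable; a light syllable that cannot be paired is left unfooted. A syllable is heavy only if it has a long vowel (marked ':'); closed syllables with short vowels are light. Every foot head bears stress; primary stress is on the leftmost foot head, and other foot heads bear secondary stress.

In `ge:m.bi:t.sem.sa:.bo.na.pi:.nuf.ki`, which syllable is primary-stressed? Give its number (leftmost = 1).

1

Weights: 1 ge:m H, 2 bi:t H, 3 sem L, 4 sa: H, 5 bo L, 6 na L, 7 pi: H, 8 nuf L, 9 ki L.
Parse right to left (heavy = foot alone; LL = one foot; stranded L unfooted): (ˈge:m) (ˈbi:t) sem (ˈsa:) (ˈbo.na) (ˈpi:) (ˈnuf.ki).
Foot heads: 1, 2, 4, 5, 7, 8.
Primary stress on the leftmost head = syllable 1.
Primary stress: syllable 1 → ˈge:m.bi:t.sem.sa:.bo.na.pi:.nuf.ki.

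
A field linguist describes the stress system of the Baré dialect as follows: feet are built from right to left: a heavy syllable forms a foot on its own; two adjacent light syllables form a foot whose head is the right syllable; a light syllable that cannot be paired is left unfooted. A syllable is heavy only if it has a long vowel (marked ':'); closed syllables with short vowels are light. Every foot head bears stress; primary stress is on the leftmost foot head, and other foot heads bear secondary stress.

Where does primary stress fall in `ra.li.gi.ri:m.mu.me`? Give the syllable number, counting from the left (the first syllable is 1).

Weights: 1 ra L, 2 li L, 3 gi L, 4 ri:m H, 5 mu L, 6 me L.
Parse right to left (heavy = foot alone; LL = one foot; stranded L unfooted): ra (li.ˈgi) (ˈri:m) (mu.ˈme).
Foot heads: 3, 4, 6.
Primary stress on the leftmost head = syllable 3.
Primary stress: syllable 3 → ra.li.ˈgi.ri:m.mu.me.

3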